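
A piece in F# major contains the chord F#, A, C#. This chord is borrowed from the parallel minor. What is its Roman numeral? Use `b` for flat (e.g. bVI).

The root F# is the diatonic 1st degree of F# major; the borrowing shows in the chord quality. F#–A–C# is a minor chord — the form found in F# minor, not the diatonic I (F#). Borrowed into F# major it is written i.

i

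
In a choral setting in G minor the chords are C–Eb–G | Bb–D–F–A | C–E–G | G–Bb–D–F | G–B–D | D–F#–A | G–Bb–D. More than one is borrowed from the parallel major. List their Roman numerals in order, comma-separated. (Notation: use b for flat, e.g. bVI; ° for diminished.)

G minor has the diatonic set Gm, Adim, Bb, Cm, D, Eb, F (with V from harmonic minor). C–Eb–G = Cm, Bb–D–F–A = Bbmaj7, G–Bb–D–F = Gm7, D–F#–A = D and G–Bb–D = Gm all belong to that set. But C–E–G is foreign: the diatonic iv on degree 4 is Cm, whereas C comes from G major. It is labeled IV. G–B–D doesn't fit — on degree 1 G minor would have Gm (i). G is the degree-1 chord of G major, so it is the borrowed I.

IV, I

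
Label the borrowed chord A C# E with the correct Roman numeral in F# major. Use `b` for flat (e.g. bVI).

bIII

A is the lowered form of scale degree 3 in F# major (the diatonic degree 3 is A#). Diatonically F# major has A#m (iii) on that degree; A–C#–E is instead the major chord native to F# minor, so it takes the label bIII.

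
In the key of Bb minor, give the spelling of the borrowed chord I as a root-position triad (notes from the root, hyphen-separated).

I is built on scale degree 1, which is Bb in both Bb minor and its parallel. In Bb major the chord on Bb is Bb–D–F.

Bb-D-F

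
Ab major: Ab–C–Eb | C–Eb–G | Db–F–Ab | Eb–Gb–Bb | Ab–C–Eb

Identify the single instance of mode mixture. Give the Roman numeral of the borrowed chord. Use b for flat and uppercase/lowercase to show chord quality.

v

The diatonic triads in Ab major are Ab, Bbm, Cm, Db, Eb, Fm, Gdim. Of the given chords, Ab–C–Eb = Ab, C–Eb–G = Cm and Db–F–Ab = Db are diatonic. Eb–Gb–Bb doesn't fit — on degree 5 Ab major would have Eb (V). Ebm is the degree-5 chord of Ab minor, so it is the borrowed v.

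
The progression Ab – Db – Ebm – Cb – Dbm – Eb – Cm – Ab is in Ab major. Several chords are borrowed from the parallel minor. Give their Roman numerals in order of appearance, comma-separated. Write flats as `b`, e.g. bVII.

v, bIII, iv

Ab major has the diatonic set Ab, Bbm, Cm, Db, Eb, Fm, Gdim. Of the given chords, Ab, Db, Eb and Cm are diatonic. Ebm (Eb–Gb–Bb) is not: scale degree 5 in Ab major carries Eb (V). In Ab minor the chord on that degree is Ebm, so here it functions as v, borrowed from the parallel minor. Cb (Cb–Eb–Gb) is not: scale degree 3 in Ab major carries Cm (iii). In Ab minor the chord on that degree is Cb, so here it functions as bIII, borrowed from the parallel minor. But Dbm (Db–Fb–Ab) is foreign: the diatonic IV on degree 4 is Db, whereas Dbm comes from Ab minor. It is labeled iv.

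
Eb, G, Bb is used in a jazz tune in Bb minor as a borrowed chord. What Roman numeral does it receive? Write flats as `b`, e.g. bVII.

The root Eb is the diatonic 4th degree of Bb minor; the borrowing shows in the chord quality. The diatonic chord on degree 4 would be Ebm (iv), but Eb–G–Bb is the major chord from Bb major. As a borrowed chord it is labeled IV.

IV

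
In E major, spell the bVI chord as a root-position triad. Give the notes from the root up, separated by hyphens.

C-E-G

Scale degree 6 in E major is C#. bVI uses the lowered form, C, taken from E minor. In E minor the chord on C is C–E–G.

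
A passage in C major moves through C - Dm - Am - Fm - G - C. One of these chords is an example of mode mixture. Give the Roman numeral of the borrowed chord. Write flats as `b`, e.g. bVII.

iv

C major has the diatonic set C, Dm, Em, F, G, Am, Bdim. C, Dm, Am and G all belong to that set. Fm (F–Ab–C) is not: scale degree 4 in C major carries F (IV). In C minor the chord on that degree is Fm, so here it functions as iv, borrowed from the parallel minor.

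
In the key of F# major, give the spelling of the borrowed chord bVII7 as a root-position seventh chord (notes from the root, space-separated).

E G# B D

The root of bVII7 is the lowered 7th degree: E# becomes E. Building the dominant-seventh chord from the parallel minor on E: E–G#–B–D.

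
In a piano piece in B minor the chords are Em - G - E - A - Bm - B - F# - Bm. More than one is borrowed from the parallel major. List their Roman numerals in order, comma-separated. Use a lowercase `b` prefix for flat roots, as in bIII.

The diatonic triads in B minor (with V from harmonic minor) are Bm, C#dim, D, Em, F#, G, A. Em, G, A, Bm and F# all belong to that set. E (E–G#–B) is not: scale degree 4 in B minor carries Em (iv). In B major the chord on that degree is E, so here it functions as IV, borrowed from the parallel major. But B (B–D#–F#) is foreign: the diatonic i on degree 1 is Bm, whereas B comes from B major. It is labeled I.

IV, I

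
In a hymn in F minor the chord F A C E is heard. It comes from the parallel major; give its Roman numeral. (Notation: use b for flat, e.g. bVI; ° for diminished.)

F is scale degree 1 in F minor. The diatonic chord on degree 1 would be Fm (i), but F–A–C–E is the major-seventh chord from F major. As a borrowed chord it is labeled Imaj7.

Imaj7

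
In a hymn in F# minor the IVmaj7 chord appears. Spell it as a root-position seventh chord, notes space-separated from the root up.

B D# F# A#

The root, B, is scale degree 4 — the same note in F# minor and F# major; only the chord quality changes. In F# major the chord on B is B–D#–F#–A#.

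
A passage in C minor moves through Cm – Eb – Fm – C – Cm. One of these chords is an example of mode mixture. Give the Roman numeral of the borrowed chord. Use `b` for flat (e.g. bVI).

The diatonic triads in C minor (with V from harmonic minor) are Cm, Ddim, Eb, Fm, G, Ab, Bb. Cm, Eb and Fm are all diatonic. C (C–E–G) is not: scale degree 1 in C minor carries Cm (i). In C major the chord on that degree is C, so here it functions as I, borrowed from the parallel major.

I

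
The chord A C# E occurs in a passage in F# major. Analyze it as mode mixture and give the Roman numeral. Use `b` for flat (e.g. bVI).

The root A is the lowered 3rd scale degree — diatonically F# major has A# there. A–C#–E is a major chord — the form found in F# minor, not the diatonic iii (A#m). Borrowed into F# major it is written bIII.

bIII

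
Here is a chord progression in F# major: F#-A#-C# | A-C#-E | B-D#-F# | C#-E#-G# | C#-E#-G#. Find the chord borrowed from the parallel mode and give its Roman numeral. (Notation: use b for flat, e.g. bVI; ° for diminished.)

In F# major the diatonic chords are F#, G#m, A#m, B, C#, D#m, E#dim. F#–A#–C# = F#, B–D#–F# = B and C#–E#–G# = C# are all diatonic. But A–C#–E is foreign: the diatonic iii on degree 3 is A#m, whereas A comes from F# minor. It is labeled bIII.

bIII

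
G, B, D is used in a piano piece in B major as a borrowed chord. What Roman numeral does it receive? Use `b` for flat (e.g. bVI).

bVI

In B major scale degree 6 is G#; G is its lowered form, from B minor. The diatonic chord on degree 6 would be G#m (vi), but G–B–D is the major chord from B minor. As a borrowed chord it is labeled bVI.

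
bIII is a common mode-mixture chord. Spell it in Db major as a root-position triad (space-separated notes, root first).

Fb Ab Cb

bIII is built on the lowered scale degree 3. In Db major degree 3 is F; lowered it becomes Fb. Stacking thirds in Db minor on Fb gives Fb–Ab–Cb.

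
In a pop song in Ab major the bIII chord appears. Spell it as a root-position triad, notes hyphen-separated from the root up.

The root of bIII is the lowered 3rd degree: C becomes Cb. In Ab minor the chord on Cb is Cb–Eb–Gb.

Cb-Eb-Gb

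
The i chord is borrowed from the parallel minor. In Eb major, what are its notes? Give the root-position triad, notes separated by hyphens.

Eb-Gb-Bb

The root, Eb, is scale degree 1 — the same note in Eb major and Eb minor; only the chord quality changes. Stacking thirds in Eb minor on Eb gives Eb–Gb–Bb.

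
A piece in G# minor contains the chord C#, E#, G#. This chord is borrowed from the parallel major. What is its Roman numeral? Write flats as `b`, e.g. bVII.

C# is scale degree 4 in G# minor. C#–E#–G# is a major chord — the form found in G# major, not the diatonic iv (C#m). Borrowed into G# minor it is written IV.

IV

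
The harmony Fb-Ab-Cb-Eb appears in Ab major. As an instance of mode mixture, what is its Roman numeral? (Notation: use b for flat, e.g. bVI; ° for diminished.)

Fb is the lowered form of scale degree 6 in Ab major (the diatonic degree 6 is F). Diatonically Ab major has Fm (vi) on that degree; Fb–Ab–Cb–Eb is instead the major-seventh chord native to Ab minor, so it takes the label bVImaj7.

bVImaj7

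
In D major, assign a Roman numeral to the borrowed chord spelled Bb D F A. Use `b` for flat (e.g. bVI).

The root Bb is the lowered 6th scale degree — diatonically D major has B there. Diatonically D major has Bm (vi) on that degree; Bb–D–F–A is instead the major-seventh chord native to D minor, so it takes the label bVImaj7.

bVImaj7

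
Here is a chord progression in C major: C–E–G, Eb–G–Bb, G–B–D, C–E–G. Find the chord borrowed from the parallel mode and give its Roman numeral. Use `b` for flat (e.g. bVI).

bIII

In C major the diatonic chords are C, Dm, Em, F, G, Am, Bdim. Of the given chords, C–E–G = C and G–B–D = G are diatonic. Eb–G–Bb doesn't fit — on degree 3 C major would have Em (iii). Eb is the degree-3 chord of C minor, so it is the borrowed bIII.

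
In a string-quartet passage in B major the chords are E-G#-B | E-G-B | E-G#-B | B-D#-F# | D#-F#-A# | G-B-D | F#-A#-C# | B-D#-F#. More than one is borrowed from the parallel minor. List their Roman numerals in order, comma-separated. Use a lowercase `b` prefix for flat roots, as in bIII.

The diatonic triads in B major are B, C#m, D#m, E, F#, G#m, A#dim. Of the given chords, E–G#–B = E, B–D#–F# = B, D#–F#–A# = D#m and F#–A#–C# = F# are diatonic. E–G–B is not: scale degree 4 in B major carries E (IV). In B minor the chord on that degree is Em, so here it functions as iv, borrowed from the parallel minor. G–B–D is not: scale degree 6 in B major carries G#m (vi). In B minor the chord on that degree is G, so here it functions as bVI, borrowed from the parallel minor.

iv, bVI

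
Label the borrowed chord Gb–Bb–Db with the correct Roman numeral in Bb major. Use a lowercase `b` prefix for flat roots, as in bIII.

bVI

The root Gb is the lowered 6th scale degree — diatonically Bb major has G there. Gb–Bb–Db is a major chord — the form found in Bb minor, not the diatonic vi (Gm). Borrowed into Bb major it is written bVI.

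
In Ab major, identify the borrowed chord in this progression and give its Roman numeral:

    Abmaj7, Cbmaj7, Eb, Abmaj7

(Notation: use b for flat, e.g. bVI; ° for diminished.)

bIIImaj7

The diatonic triads in Ab major are Ab, Bbm, Cm, Db, Eb, Fm, Gdim. Abmaj7 and Eb are both diatonic. Cbmaj7 (Cb–Eb–Gb–Bb) is not: scale degree 3 in Ab major carries Cm (iii). In Ab minor the chord on that degree is Cbmaj7, so here it functions as bIIImaj7, borrowed from the parallel minor.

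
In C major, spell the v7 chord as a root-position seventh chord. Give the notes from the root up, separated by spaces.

v7 is built on scale degree 5, which is G in both C major and its parallel. Stacking thirds in C minor on G gives G–Bb–D–F.

G Bb D F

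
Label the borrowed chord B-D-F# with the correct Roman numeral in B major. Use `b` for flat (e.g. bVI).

The root B is the diatonic 1st degree of B major; the borrowing shows in the chord quality. B–D–F# is a minor chord — the form found in B minor, not the diatonic I (B). Borrowed into B major it is written i.

i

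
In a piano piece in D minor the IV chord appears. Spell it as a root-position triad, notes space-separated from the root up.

IV is built on scale degree 4, which is G in both D minor and its parallel. In D major the chord on G is G–B–D.

G B D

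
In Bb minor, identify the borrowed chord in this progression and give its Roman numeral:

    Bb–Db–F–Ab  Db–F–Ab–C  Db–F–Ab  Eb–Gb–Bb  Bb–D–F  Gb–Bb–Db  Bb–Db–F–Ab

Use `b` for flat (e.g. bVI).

I

Bb minor has the diatonic set Bbm, Cdim, Db, Ebm, F, Gb, Ab (with V from harmonic minor). Of the given chords, Bb–Db–F–Ab = Bbm7, Db–F–Ab–C = Dbmaj7, Db–F–Ab = Db, Eb–Gb–Bb = Ebm and Gb–Bb–Db = Gb are diatonic. Bb–D–F is not: scale degree 1 in Bb minor carries Bbm (i). In Bb major the chord on that degree is Bb, so here it functions as I, borrowed from the parallel major.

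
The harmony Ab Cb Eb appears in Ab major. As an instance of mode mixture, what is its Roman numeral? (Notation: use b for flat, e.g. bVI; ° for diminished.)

Ab is scale degree 1 in Ab major. Ab–Cb–Eb is a minor chord — the form found in Ab minor, not the diatonic I (Ab). Borrowed into Ab major it is written i.

i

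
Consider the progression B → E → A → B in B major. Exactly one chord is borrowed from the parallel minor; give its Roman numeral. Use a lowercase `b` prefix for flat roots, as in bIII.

bVII

B major has the diatonic set B, C#m, D#m, E, F#, G#m, A#dim. B and E are both diatonic. But A (A–C#–E) is foreign: the diatonic vii° on degree 7 is A#dim, whereas A comes from B minor. It is labeled bVII.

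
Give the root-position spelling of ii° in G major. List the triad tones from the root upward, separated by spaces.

The root, A, is scale degree 2 — the same note in G major and G minor; only the chord quality changes. In G minor the chord on A is A–C–Eb.

A C Eb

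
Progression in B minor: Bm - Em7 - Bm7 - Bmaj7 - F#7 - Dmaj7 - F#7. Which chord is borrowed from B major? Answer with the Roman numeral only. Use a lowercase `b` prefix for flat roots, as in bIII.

The diatonic triads in B minor (with V from harmonic minor) are Bm, C#dim, D, Em, F#, G, A. Bm, Em7, Bm7, F#7 and Dmaj7 all belong to that set. Bmaj7 (B–D#–F#–A#) doesn't fit — on degree 1 B minor would have Bm (i). Bmaj7 is the degree-1 chord of B major, so it is the borrowed Imaj7.

Imaj7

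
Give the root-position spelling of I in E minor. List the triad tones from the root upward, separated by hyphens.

The root, E, is scale degree 1 — the same note in E minor and E major; only the chord quality changes. Stacking thirds in E major on E gives E–G#–B.

E-G#-B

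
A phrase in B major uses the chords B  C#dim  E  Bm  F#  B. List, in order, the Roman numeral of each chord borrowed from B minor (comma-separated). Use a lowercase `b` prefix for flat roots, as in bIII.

ii°, i

In B major the diatonic chords are B, C#m, D#m, E, F#, G#m, A#dim. B, E and F# are all diatonic. But C#dim (C#–E–G) is foreign: the diatonic ii on degree 2 is C#m, whereas C#dim comes from B minor. It is labeled ii°. Bm (B–D–F#) is not: scale degree 1 in B major carries B (I). In B minor the chord on that degree is Bm, so here it functions as i, borrowed from the parallel minor.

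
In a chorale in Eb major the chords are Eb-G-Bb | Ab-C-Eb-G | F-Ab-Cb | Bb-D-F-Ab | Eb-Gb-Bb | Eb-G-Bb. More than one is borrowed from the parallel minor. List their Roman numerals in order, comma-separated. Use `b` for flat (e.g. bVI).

In Eb major the diatonic chords are Eb, Fm, Gm, Ab, Bb, Cm, Ddim. Of the given chords, Eb–G–Bb = Eb, Ab–C–Eb–G = Abmaj7 and Bb–D–F–Ab = Bb7 are diatonic. F–Ab–Cb doesn't fit — on degree 2 Eb major would have Fm (ii). Fdim is the degree-2 chord of Eb minor, so it is the borrowed ii°. Eb–Gb–Bb doesn't fit — on degree 1 Eb major would have Eb (I). Ebm is the degree-1 chord of Eb minor, so it is the borrowed i.

ii°, i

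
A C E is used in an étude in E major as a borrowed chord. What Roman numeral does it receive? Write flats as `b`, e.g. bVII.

A is scale degree 4 in E major. A–C–E is a minor chord — the form found in E minor, not the diatonic IV (A). Borrowed into E major it is written iv.

iv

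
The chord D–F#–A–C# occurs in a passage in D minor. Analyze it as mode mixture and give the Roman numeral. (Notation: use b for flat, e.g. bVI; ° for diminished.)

Imaj7

D is scale degree 1 in D minor. Diatonically D minor has Dm (i) on that degree; D–F#–A–C# is instead the major-seventh chord native to D major, so it takes the label Imaj7.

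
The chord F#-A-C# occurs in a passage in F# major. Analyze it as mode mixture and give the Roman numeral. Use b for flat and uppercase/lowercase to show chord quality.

F# is scale degree 1 in F# major. The diatonic chord on degree 1 would be F# (I), but F#–A–C# is the minor chord from F# minor. As a borrowed chord it is labeled i.

i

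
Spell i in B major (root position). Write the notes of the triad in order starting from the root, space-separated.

B D F#

The root, B, is scale degree 1 — the same note in B major and B minor; only the chord quality changes. In B minor the chord on B is B–D–F#.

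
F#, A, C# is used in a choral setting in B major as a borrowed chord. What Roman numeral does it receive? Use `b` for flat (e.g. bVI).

v

The root F# is the diatonic 5th degree of B major; the borrowing shows in the chord quality. The diatonic chord on degree 5 would be F# (V), but F#–A–C# is the minor chord from B minor. As a borrowed chord it is labeled v.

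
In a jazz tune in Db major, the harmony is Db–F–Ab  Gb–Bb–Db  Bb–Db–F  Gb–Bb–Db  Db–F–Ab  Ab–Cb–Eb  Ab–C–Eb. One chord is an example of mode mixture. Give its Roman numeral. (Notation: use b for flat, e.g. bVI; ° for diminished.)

The diatonic triads in Db major are Db, Ebm, Fm, Gb, Ab, Bbm, Cdim. Of the given chords, Db–F–Ab = Db, Gb–Bb–Db = Gb, Bb–Db–F = Bbm and Ab–C–Eb = Ab are diatonic. But Ab–Cb–Eb is foreign: the diatonic V on degree 5 is Ab, whereas Abm comes from Db minor. It is labeled v.

v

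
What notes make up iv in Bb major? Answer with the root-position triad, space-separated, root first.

Eb Gb Bb

iv is built on scale degree 4, which is Eb in both Bb major and its parallel. Building the minor chord from the parallel minor on Eb: Eb–Gb–Bb.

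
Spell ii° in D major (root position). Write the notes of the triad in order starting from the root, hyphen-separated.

E-G-Bb

ii° is built on scale degree 2, which is E in both D major and its parallel. In D minor the chord on E is E–G–Bb.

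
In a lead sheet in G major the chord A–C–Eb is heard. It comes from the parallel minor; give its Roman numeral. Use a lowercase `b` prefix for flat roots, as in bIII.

ii°

A is scale degree 2 in G major. Diatonically G major has Am (ii) on that degree; A–C–Eb is instead the diminished chord native to G minor, so it takes the label ii°.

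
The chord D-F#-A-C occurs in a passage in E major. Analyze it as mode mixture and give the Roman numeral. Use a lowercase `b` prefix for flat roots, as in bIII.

bVII7

In E major scale degree 7 is D#; D is its lowered form, from E minor. D–F#–A–C is a dominant-seventh chord — the form found in E minor, not the diatonic vii° (D#dim). Borrowed into E major it is written bVII7.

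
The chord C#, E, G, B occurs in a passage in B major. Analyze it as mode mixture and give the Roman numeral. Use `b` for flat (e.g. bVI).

iiø7

The root C# is the diatonic 2nd degree of B major; the borrowing shows in the chord quality. The diatonic chord on degree 2 would be C#m (ii), but C#–E–G–B is the half-diminished-seventh chord from B minor. As a borrowed chord it is labeled iiø7.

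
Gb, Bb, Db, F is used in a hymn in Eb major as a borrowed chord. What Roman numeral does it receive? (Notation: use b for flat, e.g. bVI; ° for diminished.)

In Eb major scale degree 3 is G; Gb is its lowered form, from Eb minor. The diatonic chord on degree 3 would be Gm (iii), but Gb–Bb–Db–F is the major-seventh chord from Eb minor. As a borrowed chord it is labeled bIIImaj7.

bIIImaj7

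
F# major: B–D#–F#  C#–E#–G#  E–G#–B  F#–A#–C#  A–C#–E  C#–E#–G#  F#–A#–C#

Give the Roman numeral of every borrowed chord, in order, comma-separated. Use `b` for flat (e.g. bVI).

In F# major the diatonic chords are F#, G#m, A#m, B, C#, D#m, E#dim. B–D#–F# = B, C#–E#–G# = C# and F#–A#–C# = F# all belong to that set. But E–G#–B is foreign: the diatonic vii° on degree 7 is E#dim, whereas E comes from F# minor. It is labeled bVII. A–C#–E is not: scale degree 3 in F# major carries A#m (iii). In F# minor the chord on that degree is A, so here it functions as bIII, borrowed from the parallel minor.

bVII, bIII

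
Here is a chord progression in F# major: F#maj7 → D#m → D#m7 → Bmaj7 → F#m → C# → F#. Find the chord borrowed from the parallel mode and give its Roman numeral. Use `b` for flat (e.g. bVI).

i

In F# major the diatonic chords are F#, G#m, A#m, B, C#, D#m, E#dim. Of the given chords, F#maj7, D#m, D#m7, Bmaj7, C# and F# are diatonic. F#m (F#–A–C#) doesn't fit — on degree 1 F# major would have F# (I). F#m is the degree-1 chord of F# minor, so it is the borrowed i.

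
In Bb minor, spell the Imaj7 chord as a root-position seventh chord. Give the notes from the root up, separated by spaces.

Bb D F A

The root, Bb, is scale degree 1 — the same note in Bb minor and Bb major; only the chord quality changes. Stacking thirds in Bb major on Bb gives Bb–D–F–A.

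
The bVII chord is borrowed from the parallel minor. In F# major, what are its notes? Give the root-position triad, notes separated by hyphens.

The root of bVII is the lowered 7th degree: E# becomes E. Building the major chord from the parallel minor on E: E–G#–B.

E-G#-B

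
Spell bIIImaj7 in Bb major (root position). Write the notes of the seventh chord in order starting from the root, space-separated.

Db F Ab C

bIIImaj7 is built on the lowered scale degree 3. In Bb major degree 3 is D; lowered it becomes Db. In Bb minor the chord on Db is Db–F–Ab–C.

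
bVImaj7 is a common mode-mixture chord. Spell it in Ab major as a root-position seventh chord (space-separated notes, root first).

bVImaj7 is built on the lowered scale degree 6. In Ab major degree 6 is F; lowered it becomes Fb. Stacking thirds in Ab minor on Fb gives Fb–Ab–Cb–Eb.

Fb Ab Cb Eb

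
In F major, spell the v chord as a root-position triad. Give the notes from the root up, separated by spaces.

C Eb G

v is built on scale degree 5, which is C in both F major and its parallel. In F minor the chord on C is C–Eb–G.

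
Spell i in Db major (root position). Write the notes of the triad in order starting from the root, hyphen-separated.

Db-Fb-Ab

The root, Db, is scale degree 1 — the same note in Db major and Db minor; only the chord quality changes. In Db minor the chord on Db is Db–Fb–Ab.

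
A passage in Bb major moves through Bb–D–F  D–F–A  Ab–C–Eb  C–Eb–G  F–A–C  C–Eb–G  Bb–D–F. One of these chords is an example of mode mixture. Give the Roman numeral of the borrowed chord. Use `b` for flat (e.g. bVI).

bVII

In Bb major the diatonic chords are Bb, Cm, Dm, Eb, F, Gm, Adim. Of the given chords, Bb–D–F = Bb, D–F–A = Dm, C–Eb–G = Cm and F–A–C = F are diatonic. Ab–C–Eb is not: scale degree 7 in Bb major carries Adim (vii°). In Bb minor the chord on that degree is Ab, so here it functions as bVII, borrowed from the parallel minor.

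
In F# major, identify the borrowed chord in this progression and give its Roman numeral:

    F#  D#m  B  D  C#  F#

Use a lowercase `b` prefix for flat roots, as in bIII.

bVI

In F# major the diatonic chords are F#, G#m, A#m, B, C#, D#m, E#dim. F#, D#m, B and C# all belong to that set. But D (D–F#–A) is foreign: the diatonic vi on degree 6 is D#m, whereas D comes from F# minor. It is labeled bVI.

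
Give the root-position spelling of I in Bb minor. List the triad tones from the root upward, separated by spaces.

Bb D F

I is built on scale degree 1, which is Bb in both Bb minor and its parallel. Building the major chord from the parallel major on Bb: Bb–D–F.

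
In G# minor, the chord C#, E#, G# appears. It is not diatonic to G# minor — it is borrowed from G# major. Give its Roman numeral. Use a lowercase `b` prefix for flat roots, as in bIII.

IV

The root C# is the diatonic 4th degree of G# minor; the borrowing shows in the chord quality. C#–E#–G# is a major chord — the form found in G# major, not the diatonic iv (C#m). Borrowed into G# minor it is written IV.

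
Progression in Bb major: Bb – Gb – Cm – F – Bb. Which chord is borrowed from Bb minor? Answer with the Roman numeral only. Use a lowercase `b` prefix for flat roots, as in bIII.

The diatonic triads in Bb major are Bb, Cm, Dm, Eb, F, Gm, Adim. Bb, Cm and F are all diatonic. But Gb (Gb–Bb–Db) is foreign: the diatonic vi on degree 6 is Gm, whereas Gb comes from Bb minor. It is labeled bVI.

bVI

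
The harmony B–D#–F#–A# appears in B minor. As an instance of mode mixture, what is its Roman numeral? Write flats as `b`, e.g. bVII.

B is scale degree 1 in B minor. Diatonically B minor has Bm (i) on that degree; B–D#–F#–A# is instead the major-seventh chord native to B major, so it takes the label Imaj7.

Imaj7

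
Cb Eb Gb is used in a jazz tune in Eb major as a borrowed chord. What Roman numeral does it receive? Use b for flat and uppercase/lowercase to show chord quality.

bVI

In Eb major scale degree 6 is C; Cb is its lowered form, from Eb minor. The diatonic chord on degree 6 would be Cm (vi), but Cb–Eb–Gb is the major chord from Eb minor. As a borrowed chord it is labeled bVI.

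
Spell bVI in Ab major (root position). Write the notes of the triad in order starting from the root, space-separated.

Fb Ab Cb

Scale degree 6 in Ab major is F. bVI uses the lowered form, Fb, taken from Ab minor. Stacking thirds in Ab minor on Fb gives Fb–Ab–Cb.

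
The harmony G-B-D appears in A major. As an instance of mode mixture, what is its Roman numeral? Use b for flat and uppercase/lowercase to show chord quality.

G is the lowered form of scale degree 7 in A major (the diatonic degree 7 is G#). Diatonically A major has G#dim (vii°) on that degree; G–B–D is instead the major chord native to A minor, so it takes the label bVII.

bVII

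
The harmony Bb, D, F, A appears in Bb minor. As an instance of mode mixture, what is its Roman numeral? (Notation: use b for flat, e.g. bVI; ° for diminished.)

The root Bb is the diatonic 1st degree of Bb minor; the borrowing shows in the chord quality. The diatonic chord on degree 1 would be Bbm (i), but Bb–D–F–A is the major-seventh chord from Bb major. As a borrowed chord it is labeled Imaj7.

Imaj7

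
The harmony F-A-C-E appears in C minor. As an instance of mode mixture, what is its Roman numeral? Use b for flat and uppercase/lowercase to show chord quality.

IVmaj7

The root F is the diatonic 4th degree of C minor; the borrowing shows in the chord quality. The diatonic chord on degree 4 would be Fm (iv), but F–A–C–E is the major-seventh chord from C major. As a borrowed chord it is labeled IVmaj7.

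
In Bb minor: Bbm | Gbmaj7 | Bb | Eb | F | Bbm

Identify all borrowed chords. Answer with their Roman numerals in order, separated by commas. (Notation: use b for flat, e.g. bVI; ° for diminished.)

In Bb minor (with V from harmonic minor) the diatonic chords are Bbm, Cdim, Db, Ebm, F, Gb, Ab. Bbm, Gbmaj7 and F all belong to that set. Bb (Bb–D–F) doesn't fit — on degree 1 Bb minor would have Bbm (i). Bb is the degree-1 chord of Bb major, so it is the borrowed I. Eb (Eb–G–Bb) is not: scale degree 4 in Bb minor carries Ebm (iv). In Bb major the chord on that degree is Eb, so here it functions as IV, borrowed from the parallel major.

I, IV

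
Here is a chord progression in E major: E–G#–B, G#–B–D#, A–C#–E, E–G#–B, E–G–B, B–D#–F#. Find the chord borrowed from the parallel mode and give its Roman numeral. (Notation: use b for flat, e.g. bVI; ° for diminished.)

The diatonic triads in E major are E, F#m, G#m, A, B, C#m, D#dim. E–G#–B = E, G#–B–D# = G#m, A–C#–E = A and B–D#–F# = B are all diatonic. E–G–B is not: scale degree 1 in E major carries E (I). In E minor the chord on that degree is Em, so here it functions as i, borrowed from the parallel minor.

i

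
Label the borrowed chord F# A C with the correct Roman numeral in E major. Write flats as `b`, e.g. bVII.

The root F# is the diatonic 2nd degree of E major; the borrowing shows in the chord quality. Diatonically E major has F#m (ii) on that degree; F#–A–C is instead the diminished chord native to E minor, so it takes the label ii°.

ii°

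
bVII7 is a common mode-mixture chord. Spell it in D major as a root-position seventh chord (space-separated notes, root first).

C E G Bb

The root of bVII7 is the lowered 7th degree: C# becomes C. Stacking thirds in D minor on C gives C–E–G–Bb.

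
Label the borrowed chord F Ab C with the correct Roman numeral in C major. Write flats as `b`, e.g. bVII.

The root F is the diatonic 4th degree of C major; the borrowing shows in the chord quality. The diatonic chord on degree 4 would be F (IV), but F–Ab–C is the minor chord from C minor. As a borrowed chord it is labeled iv.

iv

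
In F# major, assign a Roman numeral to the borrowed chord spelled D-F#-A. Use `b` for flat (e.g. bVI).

bVI

In F# major scale degree 6 is D#; D is its lowered form, from F# minor. Diatonically F# major has D#m (vi) on that degree; D–F#–A is instead the major chord native to F# minor, so it takes the label bVI.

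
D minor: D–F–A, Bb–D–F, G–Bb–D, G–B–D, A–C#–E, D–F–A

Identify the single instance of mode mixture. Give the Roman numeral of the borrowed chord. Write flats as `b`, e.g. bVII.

IV

The diatonic triads in D minor (with V from harmonic minor) are Dm, Edim, F, Gm, A, Bb, C. Of the given chords, D–F–A = Dm, Bb–D–F = Bb, G–Bb–D = Gm and A–C#–E = A are diatonic. G–B–D is not: scale degree 4 in D minor carries Gm (iv). In D major the chord on that degree is G, so here it functions as IV, borrowed from the parallel major.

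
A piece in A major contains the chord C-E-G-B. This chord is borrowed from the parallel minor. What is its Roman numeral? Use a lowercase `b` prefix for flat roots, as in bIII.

bIIImaj7

C is the lowered form of scale degree 3 in A major (the diatonic degree 3 is C#). C–E–G–B is a major-seventh chord — the form found in A minor, not the diatonic iii (C#m). Borrowed into A major it is written bIIImaj7.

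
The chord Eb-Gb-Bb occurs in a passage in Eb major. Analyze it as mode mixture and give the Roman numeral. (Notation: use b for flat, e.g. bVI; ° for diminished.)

i

Eb is scale degree 1 in Eb major. Diatonically Eb major has Eb (I) on that degree; Eb–Gb–Bb is instead the minor chord native to Eb minor, so it takes the label i.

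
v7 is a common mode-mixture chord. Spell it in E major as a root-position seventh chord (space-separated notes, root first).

B D F# A

v7 is built on scale degree 5, which is B in both E major and its parallel. Stacking thirds in E minor on B gives B–D–F#–A.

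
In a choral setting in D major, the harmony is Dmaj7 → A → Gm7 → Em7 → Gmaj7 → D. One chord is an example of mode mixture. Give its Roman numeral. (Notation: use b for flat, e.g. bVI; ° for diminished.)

iv7

D major has the diatonic set D, Em, F#m, G, A, Bm, C#dim. Dmaj7, A, Em7, Gmaj7 and D all belong to that set. But Gm7 (G–Bb–D–F) is foreign: the diatonic IV on degree 4 is G, whereas Gm7 comes from D minor. It is labeled iv7.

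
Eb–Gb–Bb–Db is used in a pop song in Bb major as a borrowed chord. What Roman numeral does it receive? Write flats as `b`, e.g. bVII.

iv7

Eb is scale degree 4 in Bb major. Eb–Gb–Bb–Db is a minor-seventh chord — the form found in Bb minor, not the diatonic IV (Eb). Borrowed into Bb major it is written iv7.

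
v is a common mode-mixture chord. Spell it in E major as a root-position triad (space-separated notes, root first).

The root, B, is scale degree 5 — the same note in E major and E minor; only the chord quality changes. In E minor the chord on B is B–D–F#.

B D F#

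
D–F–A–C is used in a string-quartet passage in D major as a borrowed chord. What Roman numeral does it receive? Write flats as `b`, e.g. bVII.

D is scale degree 1 in D major. D–F–A–C is a minor-seventh chord — the form found in D minor, not the diatonic I (D). Borrowed into D major it is written i7.

i7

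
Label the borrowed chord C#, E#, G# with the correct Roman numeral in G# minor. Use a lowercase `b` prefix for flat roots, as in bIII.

IV

C# is scale degree 4 in G# minor. C#–E#–G# is a major chord — the form found in G# major, not the diatonic iv (C#m). Borrowed into G# minor it is written IV.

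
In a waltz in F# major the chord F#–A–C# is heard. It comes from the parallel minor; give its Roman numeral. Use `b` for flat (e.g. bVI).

The root F# is the diatonic 1st degree of F# major; the borrowing shows in the chord quality. Diatonically F# major has F# (I) on that degree; F#–A–C# is instead the minor chord native to F# minor, so it takes the label i.

i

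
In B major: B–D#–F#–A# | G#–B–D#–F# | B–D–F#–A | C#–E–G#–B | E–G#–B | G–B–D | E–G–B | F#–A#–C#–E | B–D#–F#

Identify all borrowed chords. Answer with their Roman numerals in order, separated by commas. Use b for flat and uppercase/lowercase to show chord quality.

B major has the diatonic set B, C#m, D#m, E, F#, G#m, A#dim. Of the given chords, B–D#–F#–A# = Bmaj7, G#–B–D#–F# = G#m7, C#–E–G#–B = C#m7, E–G#–B = E, F#–A#–C#–E = F#7 and B–D#–F# = B are diatonic. B–D–F#–A is not: scale degree 1 in B major carries B (I). In B minor the chord on that degree is Bm7, so here it functions as i7, borrowed from the parallel minor. G–B–D is not: scale degree 6 in B major carries G#m (vi). In B minor the chord on that degree is G, so here it functions as bVI, borrowed from the parallel minor. E–G–B doesn't fit — on degree 4 B major would have E (IV). Em is the degree-4 chord of B minor, so it is the borrowed iv.

i7, bVI, iv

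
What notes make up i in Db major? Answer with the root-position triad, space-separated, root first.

i is built on scale degree 1, which is Db in both Db major and its parallel. Stacking thirds in Db minor on Db gives Db–Fb–Ab.

Db Fb Ab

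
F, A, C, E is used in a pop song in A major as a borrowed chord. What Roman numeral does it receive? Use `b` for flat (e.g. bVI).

bVImaj7

In A major scale degree 6 is F#; F is its lowered form, from A minor. Diatonically A major has F#m (vi) on that degree; F–A–C–E is instead the major-seventh chord native to A minor, so it takes the label bVImaj7.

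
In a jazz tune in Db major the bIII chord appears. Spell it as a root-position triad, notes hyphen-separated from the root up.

bIII is built on the lowered scale degree 3. In Db major degree 3 is F; lowered it becomes Fb. Stacking thirds in Db minor on Fb gives Fb–Ab–Cb.

Fb-Ab-Cb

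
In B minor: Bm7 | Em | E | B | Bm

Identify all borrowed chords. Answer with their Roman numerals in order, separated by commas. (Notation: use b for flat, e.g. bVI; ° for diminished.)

The diatonic triads in B minor (with V from harmonic minor) are Bm, C#dim, D, Em, F#, G, A. Bm7, Em and Bm all belong to that set. E (E–G#–B) doesn't fit — on degree 4 B minor would have Em (iv). E is the degree-4 chord of B major, so it is the borrowed IV. B (B–D#–F#) doesn't fit — on degree 1 B minor would have Bm (i). B is the degree-1 chord of B major, so it is the borrowed I.

IV, I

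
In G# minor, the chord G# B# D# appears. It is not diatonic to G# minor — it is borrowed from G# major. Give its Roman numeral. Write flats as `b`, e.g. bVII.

The root G# is the diatonic 1st degree of G# minor; the borrowing shows in the chord quality. Diatonically G# minor has G#m (i) on that degree; G#–B#–D# is instead the major chord native to G# major, so it takes the label I.

I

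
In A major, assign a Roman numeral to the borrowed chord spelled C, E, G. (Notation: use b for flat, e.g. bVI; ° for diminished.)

C is the lowered form of scale degree 3 in A major (the diatonic degree 3 is C#). C–E–G is a major chord — the form found in A minor, not the diatonic iii (C#m). Borrowed into A major it is written bIII.

bIII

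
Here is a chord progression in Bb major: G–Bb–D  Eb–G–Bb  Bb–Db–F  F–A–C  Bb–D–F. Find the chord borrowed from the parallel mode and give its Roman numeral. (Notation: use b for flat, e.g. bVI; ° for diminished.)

Bb major has the diatonic set Bb, Cm, Dm, Eb, F, Gm, Adim. G–Bb–D = Gm, Eb–G–Bb = Eb, F–A–C = F and Bb–D–F = Bb are all diatonic. Bb–Db–F is not: scale degree 1 in Bb major carries Bb (I). In Bb minor the chord on that degree is Bbm, so here it functions as i, borrowed from the parallel minor.

i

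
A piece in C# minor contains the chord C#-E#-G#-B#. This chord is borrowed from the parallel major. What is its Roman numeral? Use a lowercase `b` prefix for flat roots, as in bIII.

C# is scale degree 1 in C# minor. The diatonic chord on degree 1 would be C#m (i), but C#–E#–G#–B# is the major-seventh chord from C# major. As a borrowed chord it is labeled Imaj7.

Imaj7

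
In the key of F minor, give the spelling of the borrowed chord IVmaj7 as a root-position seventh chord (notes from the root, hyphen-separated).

The root, Bb, is scale degree 4 — the same note in F minor and F major; only the chord quality changes. In F major the chord on Bb is Bb–D–F–A.

Bb-D-F-A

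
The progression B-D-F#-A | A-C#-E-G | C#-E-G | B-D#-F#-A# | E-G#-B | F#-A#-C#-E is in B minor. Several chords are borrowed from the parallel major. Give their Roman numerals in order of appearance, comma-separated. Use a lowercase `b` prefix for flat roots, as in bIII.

Imaj7, IV

In B minor (with V from harmonic minor) the diatonic chords are Bm, C#dim, D, Em, F#, G, A. Of the given chords, B–D–F#–A = Bm7, A–C#–E–G = A7, C#–E–G = C#dim and F#–A#–C#–E = F#7 are diatonic. B–D#–F#–A# doesn't fit — on degree 1 B minor would have Bm (i). Bmaj7 is the degree-1 chord of B major, so it is the borrowed Imaj7. E–G#–B is not: scale degree 4 in B minor carries Em (iv). In B major the chord on that degree is E, so here it functions as IV, borrowed from the parallel major.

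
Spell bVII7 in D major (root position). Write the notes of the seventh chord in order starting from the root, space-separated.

C E G Bb

bVII7 is built on the lowered scale degree 7. In D major degree 7 is C#; lowered it becomes C. In D minor the chord on C is C–E–G–Bb.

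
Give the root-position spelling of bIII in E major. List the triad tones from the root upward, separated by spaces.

G B D

bIII is built on the lowered scale degree 3. In E major degree 3 is G#; lowered it becomes G. Building the major chord from the parallel minor on G: G–B–D.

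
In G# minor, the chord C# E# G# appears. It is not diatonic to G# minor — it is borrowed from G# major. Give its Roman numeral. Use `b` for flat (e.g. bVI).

The root C# is the diatonic 4th degree of G# minor; the borrowing shows in the chord quality. Diatonically G# minor has C#m (iv) on that degree; C#–E#–G# is instead the major chord native to G# major, so it takes the label IV.

IV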